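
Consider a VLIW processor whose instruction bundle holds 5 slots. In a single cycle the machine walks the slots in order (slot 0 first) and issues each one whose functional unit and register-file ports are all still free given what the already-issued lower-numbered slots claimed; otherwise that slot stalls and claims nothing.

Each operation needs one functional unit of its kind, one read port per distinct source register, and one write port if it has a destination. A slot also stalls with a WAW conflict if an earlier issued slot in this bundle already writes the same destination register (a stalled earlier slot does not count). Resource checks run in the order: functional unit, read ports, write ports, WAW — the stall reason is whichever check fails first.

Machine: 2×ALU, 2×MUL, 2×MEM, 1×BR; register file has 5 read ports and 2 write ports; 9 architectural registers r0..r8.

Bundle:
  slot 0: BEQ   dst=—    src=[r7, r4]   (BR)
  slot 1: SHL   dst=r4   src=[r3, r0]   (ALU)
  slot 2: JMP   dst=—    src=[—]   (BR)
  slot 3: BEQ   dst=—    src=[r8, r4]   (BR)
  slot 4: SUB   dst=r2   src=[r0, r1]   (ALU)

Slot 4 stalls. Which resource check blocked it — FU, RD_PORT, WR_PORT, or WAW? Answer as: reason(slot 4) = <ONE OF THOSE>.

reason(slot 4) = RD_PORT

#0 BR src=r7,r4 dispatched  <A:2 Mu:2 Ld:2 B:0 rd:3 wr:2>
#1 ALU src=r3,r0 dispatched  <A:1 Mu:2 Ld:2 B:0 rd:1 wr:1>
#2 BR src=- held:FU  <A:1 Mu:2 Ld:2 B:0 rd:1 wr:1>
#3 BR src=r8,r4 held:FU  <A:1 Mu:2 Ld:2 B:0 rd:1 wr:1>
#4 ALU src=r0,r1 held:RD_PORT  <A:1 Mu:2 Ld:2 B:0 rd:1 wr:1>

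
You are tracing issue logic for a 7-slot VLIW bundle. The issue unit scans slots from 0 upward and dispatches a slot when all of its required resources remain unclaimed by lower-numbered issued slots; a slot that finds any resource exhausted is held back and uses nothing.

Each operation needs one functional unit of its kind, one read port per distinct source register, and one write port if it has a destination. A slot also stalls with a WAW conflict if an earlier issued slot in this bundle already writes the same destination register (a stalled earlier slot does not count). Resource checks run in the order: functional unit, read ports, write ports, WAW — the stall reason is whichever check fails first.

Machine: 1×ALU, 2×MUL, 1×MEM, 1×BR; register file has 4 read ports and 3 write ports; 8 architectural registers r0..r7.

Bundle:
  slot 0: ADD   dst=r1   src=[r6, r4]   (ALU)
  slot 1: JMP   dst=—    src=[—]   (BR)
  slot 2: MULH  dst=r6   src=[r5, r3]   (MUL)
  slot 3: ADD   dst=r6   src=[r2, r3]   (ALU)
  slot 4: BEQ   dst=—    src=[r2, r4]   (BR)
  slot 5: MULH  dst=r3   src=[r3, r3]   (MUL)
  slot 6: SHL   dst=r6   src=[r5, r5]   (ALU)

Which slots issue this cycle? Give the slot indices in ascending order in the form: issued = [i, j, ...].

issued = [0, 1, 2]

(0) want 1×ALU +2rd +1wr — yes → AL0|MU2|ME1|BR1|rd2|wr2
(1) want 1×BR +0rd +0wr — yes → AL0|MU2|ME1|BR0|rd2|wr2
(2) want 1×MUL +2rd +1wr — yes → AL0|MU1|ME1|BR0|rd0|wr1
(3) want 1×ALU +2rd +1wr — FU → AL0|MU1|ME1|BR0|rd0|wr1
(4) want 1×BR +2rd +0wr — FU → AL0|MU1|ME1|BR0|rd0|wr1
(5) want 1×MUL +1rd +1wr — RD_PORT → AL0|MU1|ME1|BR0|rd0|wr1
(6) want 1×ALU +1rd +1wr — FU → AL0|MU1|ME1|BR0|rd0|wr1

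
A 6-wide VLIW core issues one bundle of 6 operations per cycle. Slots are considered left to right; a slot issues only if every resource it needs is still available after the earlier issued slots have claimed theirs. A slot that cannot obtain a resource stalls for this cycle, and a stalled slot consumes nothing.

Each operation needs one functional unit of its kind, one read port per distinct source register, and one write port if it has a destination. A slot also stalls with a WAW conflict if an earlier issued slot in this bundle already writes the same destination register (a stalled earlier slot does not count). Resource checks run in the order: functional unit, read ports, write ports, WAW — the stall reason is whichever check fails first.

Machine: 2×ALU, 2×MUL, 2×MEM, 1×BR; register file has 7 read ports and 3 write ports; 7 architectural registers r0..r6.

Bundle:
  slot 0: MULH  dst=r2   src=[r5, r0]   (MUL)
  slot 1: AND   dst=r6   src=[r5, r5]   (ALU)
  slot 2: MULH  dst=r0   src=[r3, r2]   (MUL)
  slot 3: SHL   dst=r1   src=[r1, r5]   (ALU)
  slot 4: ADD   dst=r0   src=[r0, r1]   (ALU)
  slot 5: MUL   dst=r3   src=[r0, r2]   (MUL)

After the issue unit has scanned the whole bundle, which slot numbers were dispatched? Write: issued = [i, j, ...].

[0] MUL needs rd=2 wr=1: ok; after: ALU=2 MUL=1 MEM=2 BR=1, R=5, W=2
[1] ALU needs rd=1 wr=1: ok; after: ALU=1 MUL=1 MEM=2 BR=1, R=4, W=1
[2] MUL needs rd=2 wr=1: ok; after: ALU=1 MUL=0 MEM=2 BR=1, R=2, W=0
[3] ALU needs rd=2 wr=1: WR_PORT; after: ALU=1 MUL=0 MEM=2 BR=1, R=2, W=0
[4] ALU needs rd=2 wr=1: WR_PORT; after: ALU=1 MUL=0 MEM=2 BR=1, R=2, W=0
[5] MUL needs rd=2 wr=1: FU; after: ALU=1 MUL=0 MEM=2 BR=1, R=2, W=0

issued = [0, 1, 2]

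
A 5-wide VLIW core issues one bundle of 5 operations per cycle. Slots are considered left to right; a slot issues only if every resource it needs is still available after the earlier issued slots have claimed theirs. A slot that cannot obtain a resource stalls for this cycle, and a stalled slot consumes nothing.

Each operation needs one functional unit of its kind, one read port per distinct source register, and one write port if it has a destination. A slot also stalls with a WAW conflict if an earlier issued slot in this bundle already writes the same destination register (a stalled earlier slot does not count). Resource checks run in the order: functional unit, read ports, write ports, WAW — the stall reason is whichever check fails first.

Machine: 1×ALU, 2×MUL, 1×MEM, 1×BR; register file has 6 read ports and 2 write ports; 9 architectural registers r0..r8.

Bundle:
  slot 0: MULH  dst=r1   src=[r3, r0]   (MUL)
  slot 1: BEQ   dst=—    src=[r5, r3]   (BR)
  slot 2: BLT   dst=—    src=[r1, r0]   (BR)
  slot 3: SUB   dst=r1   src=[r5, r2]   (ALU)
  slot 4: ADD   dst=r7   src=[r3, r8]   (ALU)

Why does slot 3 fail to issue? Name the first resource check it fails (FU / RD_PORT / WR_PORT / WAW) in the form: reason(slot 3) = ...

reason(slot 3) = WAW

slot 0 (MUL): ISSUE — free A1,Mu1,Ld1,B1 rp4 wp1
slot 1 (BR): ISSUE — free A1,Mu1,Ld1,B0 rp2 wp1
slot 2 (BR): stall FU — free A1,Mu1,Ld1,B0 rp2 wp1
slot 3 (ALU): stall WAW — free A1,Mu1,Ld1,B0 rp2 wp1
slot 4 (ALU): ISSUE — free A0,Mu1,Ld1,B0 rp0 wp0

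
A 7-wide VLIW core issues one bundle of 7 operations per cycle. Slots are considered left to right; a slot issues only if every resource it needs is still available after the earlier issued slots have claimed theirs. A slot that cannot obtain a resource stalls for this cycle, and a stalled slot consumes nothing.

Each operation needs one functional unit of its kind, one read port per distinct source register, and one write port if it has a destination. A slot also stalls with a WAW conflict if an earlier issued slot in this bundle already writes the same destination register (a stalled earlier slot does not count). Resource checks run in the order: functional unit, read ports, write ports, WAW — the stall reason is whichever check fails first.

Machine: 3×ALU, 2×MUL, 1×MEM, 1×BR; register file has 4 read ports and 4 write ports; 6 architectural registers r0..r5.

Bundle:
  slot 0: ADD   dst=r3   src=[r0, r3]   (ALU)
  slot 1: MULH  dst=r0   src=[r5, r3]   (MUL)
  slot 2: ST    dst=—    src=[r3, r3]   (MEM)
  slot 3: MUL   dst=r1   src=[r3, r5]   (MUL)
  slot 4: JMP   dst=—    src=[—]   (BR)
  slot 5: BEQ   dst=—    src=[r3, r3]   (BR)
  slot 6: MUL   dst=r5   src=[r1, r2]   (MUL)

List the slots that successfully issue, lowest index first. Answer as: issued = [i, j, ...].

issued = [0, 1, 4]

#0 ALU src=r0,r3 dispatched  <A:2 Mu:2 Ld:1 B:1 rd:2 wr:3>
#1 MUL src=r5,r3 dispatched  <A:2 Mu:1 Ld:1 B:1 rd:0 wr:2>
#2 MEM src=r3,r3 held:RD_PORT  <A:2 Mu:1 Ld:1 B:1 rd:0 wr:2>
#3 MUL src=r3,r5 held:RD_PORT  <A:2 Mu:1 Ld:1 B:1 rd:0 wr:2>
#4 BR src=- dispatched  <A:2 Mu:1 Ld:1 B:0 rd:0 wr:2>
#5 BR src=r3,r3 held:FU  <A:2 Mu:1 Ld:1 B:0 rd:0 wr:2>
#6 MUL src=r1,r2 held:RD_PORT  <A:2 Mu:1 Ld:1 B:0 rd:0 wr:2>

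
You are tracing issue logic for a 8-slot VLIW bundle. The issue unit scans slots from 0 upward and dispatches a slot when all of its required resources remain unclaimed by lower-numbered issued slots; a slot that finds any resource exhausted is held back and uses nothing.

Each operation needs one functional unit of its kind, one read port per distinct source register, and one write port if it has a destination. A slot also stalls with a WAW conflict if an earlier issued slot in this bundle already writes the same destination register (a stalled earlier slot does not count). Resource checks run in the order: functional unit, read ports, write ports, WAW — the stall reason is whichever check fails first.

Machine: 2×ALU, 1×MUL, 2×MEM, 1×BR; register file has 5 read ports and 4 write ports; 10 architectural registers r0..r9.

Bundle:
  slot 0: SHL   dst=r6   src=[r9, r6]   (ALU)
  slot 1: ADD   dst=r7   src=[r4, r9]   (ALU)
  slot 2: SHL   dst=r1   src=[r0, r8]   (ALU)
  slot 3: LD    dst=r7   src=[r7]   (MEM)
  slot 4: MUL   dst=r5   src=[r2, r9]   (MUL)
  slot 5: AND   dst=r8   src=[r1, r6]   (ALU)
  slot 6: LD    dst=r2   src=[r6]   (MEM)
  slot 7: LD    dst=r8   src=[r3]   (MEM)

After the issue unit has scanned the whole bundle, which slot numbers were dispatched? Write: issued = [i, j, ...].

issued = [0, 1, 6]

  0. ALU→r6 ⇒ go  {1A/1Mu/2Ld/1B | 3r 3w}
  1. ALU→r7 ⇒ go  {0A/1Mu/2Ld/1B | 1r 2w}
  2. ALU→r1 ⇒ no(FU)  {0A/1Mu/2Ld/1B | 1r 2w}
  3. MEM→r7 ⇒ no(WAW)  {0A/1Mu/2Ld/1B | 1r 2w}
  4. MUL→r5 ⇒ no(RD_PORT)  {0A/1Mu/2Ld/1B | 1r 2w}
  5. ALU→r8 ⇒ no(FU)  {0A/1Mu/2Ld/1B | 1r 2w}
  6. MEM→r2 ⇒ go  {0A/1Mu/1Ld/1B | 0r 1w}
  7. MEM→r8 ⇒ no(RD_PORT)  {0A/1Mu/1Ld/1B | 0r 1w}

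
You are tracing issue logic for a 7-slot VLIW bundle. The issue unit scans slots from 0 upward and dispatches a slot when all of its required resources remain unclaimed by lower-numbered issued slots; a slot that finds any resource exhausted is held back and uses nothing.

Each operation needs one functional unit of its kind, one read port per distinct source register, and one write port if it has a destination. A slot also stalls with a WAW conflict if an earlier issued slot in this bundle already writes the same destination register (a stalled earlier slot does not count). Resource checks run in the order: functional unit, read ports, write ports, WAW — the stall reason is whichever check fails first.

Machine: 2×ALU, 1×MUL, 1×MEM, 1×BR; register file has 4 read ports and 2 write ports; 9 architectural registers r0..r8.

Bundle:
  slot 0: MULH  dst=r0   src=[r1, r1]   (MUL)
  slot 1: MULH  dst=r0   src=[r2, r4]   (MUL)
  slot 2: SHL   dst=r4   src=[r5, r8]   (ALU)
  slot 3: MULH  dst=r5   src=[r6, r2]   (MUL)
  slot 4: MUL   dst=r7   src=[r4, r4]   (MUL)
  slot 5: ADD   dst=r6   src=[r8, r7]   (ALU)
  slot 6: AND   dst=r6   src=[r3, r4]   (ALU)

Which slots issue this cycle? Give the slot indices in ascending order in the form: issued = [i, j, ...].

slot 0 (MUL): ISSUE — free A2,Mu0,Ld1,B1 rp3 wp1
slot 1 (MUL): stall FU — free A2,Mu0,Ld1,B1 rp3 wp1
slot 2 (ALU): ISSUE — free A1,Mu0,Ld1,B1 rp1 wp0
slot 3 (MUL): stall FU — free A1,Mu0,Ld1,B1 rp1 wp0
slot 4 (MUL): stall FU — free A1,Mu0,Ld1,B1 rp1 wp0
slot 5 (ALU): stall RD_PORT — free A1,Mu0,Ld1,B1 rp1 wp0
slot 6 (ALU): stall RD_PORT — free A1,Mu0,Ld1,B1 rp1 wp0

issued = [0, 2]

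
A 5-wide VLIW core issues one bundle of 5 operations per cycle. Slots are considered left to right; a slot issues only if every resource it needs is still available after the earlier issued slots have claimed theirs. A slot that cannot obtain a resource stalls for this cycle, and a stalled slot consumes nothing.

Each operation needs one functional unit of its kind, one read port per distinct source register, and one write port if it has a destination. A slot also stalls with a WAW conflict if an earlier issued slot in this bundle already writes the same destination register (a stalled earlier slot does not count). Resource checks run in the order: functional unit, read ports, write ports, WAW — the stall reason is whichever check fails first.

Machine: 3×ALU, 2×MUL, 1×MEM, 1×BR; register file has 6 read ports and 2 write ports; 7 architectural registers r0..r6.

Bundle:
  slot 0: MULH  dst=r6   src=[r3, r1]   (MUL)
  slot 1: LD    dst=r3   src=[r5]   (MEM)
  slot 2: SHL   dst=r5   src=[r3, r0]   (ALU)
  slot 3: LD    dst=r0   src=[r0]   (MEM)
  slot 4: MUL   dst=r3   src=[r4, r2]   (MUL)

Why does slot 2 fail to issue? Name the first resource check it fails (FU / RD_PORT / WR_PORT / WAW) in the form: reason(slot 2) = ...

reason(slot 2) = WR_PORT

  0. MUL→r6 ⇒ go  {3A/1Mu/1Ld/1B | 4r 1w}
  1. MEM→r3 ⇒ go  {3A/1Mu/0Ld/1B | 3r 0w}
  2. ALU→r5 ⇒ no(WR_PORT)  {3A/1Mu/0Ld/1B | 3r 0w}
  3. MEM→r0 ⇒ no(FU)  {3A/1Mu/0Ld/1B | 3r 0w}
  4. MUL→r3 ⇒ no(WR_PORT)  {3A/1Mu/0Ld/1B | 3r 0w}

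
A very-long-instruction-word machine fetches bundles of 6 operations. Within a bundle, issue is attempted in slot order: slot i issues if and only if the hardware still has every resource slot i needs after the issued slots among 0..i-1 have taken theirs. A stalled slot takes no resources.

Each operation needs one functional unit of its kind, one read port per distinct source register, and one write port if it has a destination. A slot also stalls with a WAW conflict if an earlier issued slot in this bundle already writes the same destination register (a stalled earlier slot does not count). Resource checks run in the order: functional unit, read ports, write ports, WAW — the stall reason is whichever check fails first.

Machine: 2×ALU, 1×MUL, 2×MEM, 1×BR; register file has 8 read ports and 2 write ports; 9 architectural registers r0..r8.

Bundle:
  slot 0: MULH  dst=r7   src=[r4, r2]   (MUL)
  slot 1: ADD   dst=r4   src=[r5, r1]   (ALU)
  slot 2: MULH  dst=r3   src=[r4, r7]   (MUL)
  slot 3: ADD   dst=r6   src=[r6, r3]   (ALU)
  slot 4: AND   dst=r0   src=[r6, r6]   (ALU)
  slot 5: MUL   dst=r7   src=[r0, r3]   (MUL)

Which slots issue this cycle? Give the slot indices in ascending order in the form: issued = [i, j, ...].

issued = [0, 1]

(0) want 1×MUL +2rd +1wr — yes → AL2|MU0|ME2|BR1|rd6|wr1
(1) want 1×ALU +2rd +1wr — yes → AL1|MU0|ME2|BR1|rd4|wr0
(2) want 1×MUL +2rd +1wr — FU → AL1|MU0|ME2|BR1|rd4|wr0
(3) want 1×ALU +2rd +1wr — WR_PORT → AL1|MU0|ME2|BR1|rd4|wr0
(4) want 1×ALU +1rd +1wr — WR_PORT → AL1|MU0|ME2|BR1|rd4|wr0
(5) want 1×MUL +2rd +1wr — FU → AL1|MU0|ME2|BR1|rd4|wr0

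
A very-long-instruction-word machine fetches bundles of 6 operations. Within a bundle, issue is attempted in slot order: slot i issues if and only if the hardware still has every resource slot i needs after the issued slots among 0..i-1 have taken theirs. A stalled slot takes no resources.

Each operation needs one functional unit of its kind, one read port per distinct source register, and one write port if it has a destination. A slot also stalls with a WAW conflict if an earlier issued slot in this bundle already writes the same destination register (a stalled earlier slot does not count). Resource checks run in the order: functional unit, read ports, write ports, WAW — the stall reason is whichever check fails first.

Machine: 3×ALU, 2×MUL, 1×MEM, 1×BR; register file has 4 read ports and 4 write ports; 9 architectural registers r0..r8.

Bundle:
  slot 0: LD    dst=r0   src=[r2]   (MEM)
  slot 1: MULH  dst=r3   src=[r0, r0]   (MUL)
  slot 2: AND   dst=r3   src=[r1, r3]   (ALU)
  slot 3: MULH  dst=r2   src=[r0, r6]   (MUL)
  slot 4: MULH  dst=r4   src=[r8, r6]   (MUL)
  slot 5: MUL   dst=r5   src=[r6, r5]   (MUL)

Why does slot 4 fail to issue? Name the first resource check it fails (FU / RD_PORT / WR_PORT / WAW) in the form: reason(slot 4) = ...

slot 0 (MEM): ISSUE — free A3,Mu2,Ld0,B1 rp3 wp3
slot 1 (MUL): ISSUE — free A3,Mu1,Ld0,B1 rp2 wp2
slot 2 (ALU): stall WAW — free A3,Mu1,Ld0,B1 rp2 wp2
slot 3 (MUL): ISSUE — free A3,Mu0,Ld0,B1 rp0 wp1
slot 4 (MUL): stall FU — free A3,Mu0,Ld0,B1 rp0 wp1
slot 5 (MUL): stall FU — free A3,Mu0,Ld0,B1 rp0 wp1

reason(slot 4) = FU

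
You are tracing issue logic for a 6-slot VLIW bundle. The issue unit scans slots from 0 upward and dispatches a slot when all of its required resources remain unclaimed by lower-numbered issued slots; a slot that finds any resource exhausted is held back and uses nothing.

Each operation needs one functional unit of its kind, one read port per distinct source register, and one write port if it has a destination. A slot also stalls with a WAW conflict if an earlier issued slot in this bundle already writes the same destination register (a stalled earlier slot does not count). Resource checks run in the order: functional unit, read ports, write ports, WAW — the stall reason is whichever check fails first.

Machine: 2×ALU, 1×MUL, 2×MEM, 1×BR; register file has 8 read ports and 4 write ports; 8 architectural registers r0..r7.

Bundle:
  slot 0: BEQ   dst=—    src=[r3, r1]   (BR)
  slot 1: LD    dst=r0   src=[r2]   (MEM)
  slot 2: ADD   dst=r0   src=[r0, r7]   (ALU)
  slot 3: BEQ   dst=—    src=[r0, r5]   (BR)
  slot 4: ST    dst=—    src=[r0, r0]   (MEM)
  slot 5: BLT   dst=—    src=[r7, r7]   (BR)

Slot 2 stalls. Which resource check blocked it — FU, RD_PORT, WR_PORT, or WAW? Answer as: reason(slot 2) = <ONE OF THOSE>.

reason(slot 2) = WAW

#0 BR src=r3,r1 dispatched  <A:2 Mu:1 Ld:2 B:0 rd:6 wr:4>
#1 MEM src=r2 dispatched  <A:2 Mu:1 Ld:1 B:0 rd:5 wr:3>
#2 ALU src=r0,r7 held:WAW  <A:2 Mu:1 Ld:1 B:0 rd:5 wr:3>
#3 BR src=r0,r5 held:FU  <A:2 Mu:1 Ld:1 B:0 rd:5 wr:3>
#4 MEM src=r0,r0 dispatched  <A:2 Mu:1 Ld:0 B:0 rd:4 wr:3>
#5 BR src=r7,r7 held:FU  <A:2 Mu:1 Ld:0 B:0 rd:4 wr:3>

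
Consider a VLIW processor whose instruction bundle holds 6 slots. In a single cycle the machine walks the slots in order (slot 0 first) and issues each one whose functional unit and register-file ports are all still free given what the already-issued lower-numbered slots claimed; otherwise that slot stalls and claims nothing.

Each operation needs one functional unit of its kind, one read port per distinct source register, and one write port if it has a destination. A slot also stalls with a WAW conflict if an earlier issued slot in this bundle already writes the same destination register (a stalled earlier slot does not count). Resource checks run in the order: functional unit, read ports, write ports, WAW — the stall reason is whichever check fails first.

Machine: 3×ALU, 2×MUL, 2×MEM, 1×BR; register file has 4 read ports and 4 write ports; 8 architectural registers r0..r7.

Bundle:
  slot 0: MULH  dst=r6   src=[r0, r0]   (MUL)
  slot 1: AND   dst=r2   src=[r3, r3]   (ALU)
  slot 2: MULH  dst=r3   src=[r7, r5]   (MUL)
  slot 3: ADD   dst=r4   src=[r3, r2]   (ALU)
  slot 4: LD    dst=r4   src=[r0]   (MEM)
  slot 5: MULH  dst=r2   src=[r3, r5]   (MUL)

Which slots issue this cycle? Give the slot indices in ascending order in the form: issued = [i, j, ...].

(0) want 1×MUL +1rd +1wr — yes → AL3|MU1|ME2|BR1|rd3|wr3
(1) want 1×ALU +1rd +1wr — yes → AL2|MU1|ME2|BR1|rd2|wr2
(2) want 1×MUL +2rd +1wr — yes → AL2|MU0|ME2|BR1|rd0|wr1
(3) want 1×ALU +2rd +1wr — RD_PORT → AL2|MU0|ME2|BR1|rd0|wr1
(4) want 1×MEM +1rd +1wr — RD_PORT → AL2|MU0|ME2|BR1|rd0|wr1
(5) want 1×MUL +2rd +1wr — FU → AL2|MU0|ME2|BR1|rd0|wr1

issued = [0, 1, 2]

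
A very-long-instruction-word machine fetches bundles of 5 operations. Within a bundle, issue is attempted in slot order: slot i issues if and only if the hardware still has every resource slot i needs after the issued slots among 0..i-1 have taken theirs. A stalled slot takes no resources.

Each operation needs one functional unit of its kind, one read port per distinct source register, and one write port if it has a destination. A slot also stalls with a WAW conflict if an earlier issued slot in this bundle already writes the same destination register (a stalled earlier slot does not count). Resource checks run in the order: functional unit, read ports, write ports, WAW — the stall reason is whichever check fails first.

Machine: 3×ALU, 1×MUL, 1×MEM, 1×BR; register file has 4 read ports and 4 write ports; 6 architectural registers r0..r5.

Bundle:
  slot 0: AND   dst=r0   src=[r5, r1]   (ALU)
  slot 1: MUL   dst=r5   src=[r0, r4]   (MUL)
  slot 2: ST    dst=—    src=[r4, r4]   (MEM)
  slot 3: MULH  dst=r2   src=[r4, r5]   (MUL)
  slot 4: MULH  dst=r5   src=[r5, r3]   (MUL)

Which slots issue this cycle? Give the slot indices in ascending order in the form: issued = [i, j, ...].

(0) want 1×ALU +2rd +1wr — yes → AL2|MU1|ME1|BR1|rd2|wr3
(1) want 1×MUL +2rd +1wr — yes → AL2|MU0|ME1|BR1|rd0|wr2
(2) want 1×MEM +1rd +0wr — RD_PORT → AL2|MU0|ME1|BR1|rd0|wr2
(3) want 1×MUL +2rd +1wr — FU → AL2|MU0|ME1|BR1|rd0|wr2
(4) want 1×MUL +2rd +1wr — FU → AL2|MU0|ME1|BR1|rd0|wr2

issued = [0, 1]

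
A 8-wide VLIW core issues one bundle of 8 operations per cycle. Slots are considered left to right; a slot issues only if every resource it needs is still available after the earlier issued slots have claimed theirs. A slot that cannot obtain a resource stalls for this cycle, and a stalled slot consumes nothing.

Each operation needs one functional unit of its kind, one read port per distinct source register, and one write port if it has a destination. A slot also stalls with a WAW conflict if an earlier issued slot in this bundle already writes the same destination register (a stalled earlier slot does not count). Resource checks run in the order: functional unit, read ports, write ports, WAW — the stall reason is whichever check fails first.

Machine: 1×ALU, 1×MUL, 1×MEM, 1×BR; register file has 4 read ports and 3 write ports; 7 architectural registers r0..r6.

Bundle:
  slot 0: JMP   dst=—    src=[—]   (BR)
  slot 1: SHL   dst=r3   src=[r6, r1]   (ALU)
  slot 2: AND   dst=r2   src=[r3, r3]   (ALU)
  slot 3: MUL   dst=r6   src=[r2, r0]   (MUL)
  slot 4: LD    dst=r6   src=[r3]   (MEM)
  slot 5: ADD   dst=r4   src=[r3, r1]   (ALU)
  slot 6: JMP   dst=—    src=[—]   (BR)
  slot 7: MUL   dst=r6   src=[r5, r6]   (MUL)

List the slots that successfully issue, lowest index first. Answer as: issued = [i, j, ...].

#0 BR src=- dispatched  <A:1 Mu:1 Ld:1 B:0 rd:4 wr:3>
#1 ALU src=r6,r1 dispatched  <A:0 Mu:1 Ld:1 B:0 rd:2 wr:2>
#2 ALU src=r3,r3 held:FU  <A:0 Mu:1 Ld:1 B:0 rd:2 wr:2>
#3 MUL src=r2,r0 dispatched  <A:0 Mu:0 Ld:1 B:0 rd:0 wr:1>
#4 MEM src=r3 held:RD_PORT  <A:0 Mu:0 Ld:1 B:0 rd:0 wr:1>
#5 ALU src=r3,r1 held:FU  <A:0 Mu:0 Ld:1 B:0 rd:0 wr:1>
#6 BR src=- held:FU  <A:0 Mu:0 Ld:1 B:0 rd:0 wr:1>
#7 MUL src=r5,r6 held:FU  <A:0 Mu:0 Ld:1 B:0 rd:0 wr:1>

issued = [0, 1, 3]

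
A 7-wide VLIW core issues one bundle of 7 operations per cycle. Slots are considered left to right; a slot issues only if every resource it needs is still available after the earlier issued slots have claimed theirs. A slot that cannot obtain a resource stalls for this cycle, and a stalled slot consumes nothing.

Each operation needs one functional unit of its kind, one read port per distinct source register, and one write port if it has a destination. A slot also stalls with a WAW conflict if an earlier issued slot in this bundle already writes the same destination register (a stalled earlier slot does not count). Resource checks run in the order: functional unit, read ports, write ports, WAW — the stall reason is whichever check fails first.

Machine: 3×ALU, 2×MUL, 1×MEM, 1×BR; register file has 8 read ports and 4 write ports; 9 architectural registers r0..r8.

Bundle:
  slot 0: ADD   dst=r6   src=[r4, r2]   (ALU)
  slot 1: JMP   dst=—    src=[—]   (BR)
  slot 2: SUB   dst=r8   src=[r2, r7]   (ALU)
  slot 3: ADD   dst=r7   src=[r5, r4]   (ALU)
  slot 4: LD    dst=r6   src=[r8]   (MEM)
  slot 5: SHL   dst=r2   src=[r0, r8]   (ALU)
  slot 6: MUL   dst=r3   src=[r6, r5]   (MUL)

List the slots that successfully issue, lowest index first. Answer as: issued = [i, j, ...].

issued = [0, 1, 2, 3, 6]

(0) want 1×ALU +2rd +1wr — yes → AL2|MU2|ME1|BR1|rd6|wr3
(1) want 1×BR +0rd +0wr — yes → AL2|MU2|ME1|BR0|rd6|wr3
(2) want 1×ALU +2rd +1wr — yes → AL1|MU2|ME1|BR0|rd4|wr2
(3) want 1×ALU +2rd +1wr — yes → AL0|MU2|ME1|BR0|rd2|wr1
(4) want 1×MEM +1rd +1wr — WAW → AL0|MU2|ME1|BR0|rd2|wr1
(5) want 1×ALU +2rd +1wr — FU → AL0|MU2|ME1|BR0|rd2|wr1
(6) want 1×MUL +2rd +1wr — yes → AL0|MU1|ME1|BR0|rd0|wr0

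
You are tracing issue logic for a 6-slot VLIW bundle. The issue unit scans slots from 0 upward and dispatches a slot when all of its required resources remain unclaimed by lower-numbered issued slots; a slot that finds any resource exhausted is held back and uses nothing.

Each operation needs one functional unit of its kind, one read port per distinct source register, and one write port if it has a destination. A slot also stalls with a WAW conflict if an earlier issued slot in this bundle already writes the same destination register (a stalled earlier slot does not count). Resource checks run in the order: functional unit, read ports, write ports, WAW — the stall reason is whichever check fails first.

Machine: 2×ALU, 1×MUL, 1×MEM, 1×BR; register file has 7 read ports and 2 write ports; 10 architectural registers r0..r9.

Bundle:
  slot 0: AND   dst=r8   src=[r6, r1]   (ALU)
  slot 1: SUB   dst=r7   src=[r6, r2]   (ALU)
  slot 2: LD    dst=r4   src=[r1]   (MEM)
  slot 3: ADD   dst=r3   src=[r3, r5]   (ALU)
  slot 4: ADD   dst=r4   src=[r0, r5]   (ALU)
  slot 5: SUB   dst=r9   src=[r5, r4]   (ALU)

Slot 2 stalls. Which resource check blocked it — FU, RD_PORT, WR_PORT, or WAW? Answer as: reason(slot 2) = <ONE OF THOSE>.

slot 0 (ALU): ISSUE — free A1,Mu1,Ld1,B1 rp5 wp1
slot 1 (ALU): ISSUE — free A0,Mu1,Ld1,B1 rp3 wp0
slot 2 (MEM): stall WR_PORT — free A0,Mu1,Ld1,B1 rp3 wp0
slot 3 (ALU): stall FU — free A0,Mu1,Ld1,B1 rp3 wp0
slot 4 (ALU): stall FU — free A0,Mu1,Ld1,B1 rp3 wp0
slot 5 (ALU): stall FU — free A0,Mu1,Ld1,B1 rp3 wp0

reason(slot 2) = WR_PORT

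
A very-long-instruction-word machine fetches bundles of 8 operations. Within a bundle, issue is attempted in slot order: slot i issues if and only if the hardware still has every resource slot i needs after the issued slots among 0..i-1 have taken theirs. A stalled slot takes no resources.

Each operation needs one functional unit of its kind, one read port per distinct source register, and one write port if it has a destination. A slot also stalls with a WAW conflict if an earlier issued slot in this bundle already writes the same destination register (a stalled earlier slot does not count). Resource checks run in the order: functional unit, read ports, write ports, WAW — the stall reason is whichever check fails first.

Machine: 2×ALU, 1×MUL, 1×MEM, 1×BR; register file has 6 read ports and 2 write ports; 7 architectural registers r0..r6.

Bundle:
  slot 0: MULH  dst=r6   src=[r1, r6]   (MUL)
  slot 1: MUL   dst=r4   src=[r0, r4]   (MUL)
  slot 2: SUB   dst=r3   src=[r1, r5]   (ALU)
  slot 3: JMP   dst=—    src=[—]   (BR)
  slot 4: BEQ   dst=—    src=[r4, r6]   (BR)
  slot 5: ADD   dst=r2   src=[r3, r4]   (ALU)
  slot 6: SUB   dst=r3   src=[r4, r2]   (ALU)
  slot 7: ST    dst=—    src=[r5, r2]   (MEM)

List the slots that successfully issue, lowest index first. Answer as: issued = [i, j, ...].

issued = [0, 2, 3, 7]

#0 MUL src=r1,r6 dispatched  <A:2 Mu:0 Ld:1 B:1 rd:4 wr:1>
#1 MUL src=r0,r4 held:FU  <A:2 Mu:0 Ld:1 B:1 rd:4 wr:1>
#2 ALU src=r1,r5 dispatched  <A:1 Mu:0 Ld:1 B:1 rd:2 wr:0>
#3 BR src=- dispatched  <A:1 Mu:0 Ld:1 B:0 rd:2 wr:0>
#4 BR src=r4,r6 held:FU  <A:1 Mu:0 Ld:1 B:0 rd:2 wr:0>
#5 ALU src=r3,r4 held:WR_PORT  <A:1 Mu:0 Ld:1 B:0 rd:2 wr:0>
#6 ALU src=r4,r2 held:WR_PORT  <A:1 Mu:0 Ld:1 B:0 rd:2 wr:0>
#7 MEM src=r5,r2 dispatched  <A:1 Mu:0 Ld:0 B:0 rd:0 wr:0>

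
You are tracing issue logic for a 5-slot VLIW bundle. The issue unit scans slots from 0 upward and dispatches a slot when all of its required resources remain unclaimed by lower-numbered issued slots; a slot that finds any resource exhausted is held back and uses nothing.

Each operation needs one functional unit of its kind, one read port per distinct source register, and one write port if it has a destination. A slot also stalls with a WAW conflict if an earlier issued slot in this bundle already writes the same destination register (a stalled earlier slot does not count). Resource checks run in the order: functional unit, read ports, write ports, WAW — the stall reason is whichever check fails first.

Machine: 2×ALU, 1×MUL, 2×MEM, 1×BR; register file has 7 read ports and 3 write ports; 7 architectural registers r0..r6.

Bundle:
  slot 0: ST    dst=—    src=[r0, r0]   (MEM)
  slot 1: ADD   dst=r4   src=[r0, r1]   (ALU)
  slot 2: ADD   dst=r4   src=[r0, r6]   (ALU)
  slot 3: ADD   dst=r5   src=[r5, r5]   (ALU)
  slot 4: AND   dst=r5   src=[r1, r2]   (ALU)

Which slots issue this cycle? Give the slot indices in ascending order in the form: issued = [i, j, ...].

  0. MEM ⇒ go  {2A/1Mu/1Ld/1B | 6r 3w}
  1. ALU→r4 ⇒ go  {1A/1Mu/1Ld/1B | 4r 2w}
  2. ALU→r4 ⇒ no(WAW)  {1A/1Mu/1Ld/1B | 4r 2w}
  3. ALU→r5 ⇒ go  {0A/1Mu/1Ld/1B | 3r 1w}
  4. ALU→r5 ⇒ no(FU)  {0A/1Mu/1Ld/1B | 3r 1w}

issued = [0, 1, 3]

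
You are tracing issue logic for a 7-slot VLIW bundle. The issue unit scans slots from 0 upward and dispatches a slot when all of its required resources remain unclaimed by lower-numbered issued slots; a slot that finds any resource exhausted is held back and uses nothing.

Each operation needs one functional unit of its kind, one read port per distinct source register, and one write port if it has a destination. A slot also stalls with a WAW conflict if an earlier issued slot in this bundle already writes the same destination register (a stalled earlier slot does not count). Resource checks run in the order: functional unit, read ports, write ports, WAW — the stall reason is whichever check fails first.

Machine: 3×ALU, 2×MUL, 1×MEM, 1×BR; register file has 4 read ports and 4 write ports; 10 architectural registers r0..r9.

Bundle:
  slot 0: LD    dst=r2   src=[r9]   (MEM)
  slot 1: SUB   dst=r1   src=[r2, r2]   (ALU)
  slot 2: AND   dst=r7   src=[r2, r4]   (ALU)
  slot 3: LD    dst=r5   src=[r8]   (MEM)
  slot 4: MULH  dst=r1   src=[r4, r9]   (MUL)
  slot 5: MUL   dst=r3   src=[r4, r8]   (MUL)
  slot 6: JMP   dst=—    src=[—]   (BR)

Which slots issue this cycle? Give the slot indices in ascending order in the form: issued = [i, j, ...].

issued = [0, 1, 2, 6]

slot 0 (MEM): ISSUE — free A3,Mu2,Ld0,B1 rp3 wp3
slot 1 (ALU): ISSUE — free A2,Mu2,Ld0,B1 rp2 wp2
slot 2 (ALU): ISSUE — free A1,Mu2,Ld0,B1 rp0 wp1
slot 3 (MEM): stall FU — free A1,Mu2,Ld0,B1 rp0 wp1
slot 4 (MUL): stall RD_PORT — free A1,Mu2,Ld0,B1 rp0 wp1
slot 5 (MUL): stall RD_PORT — free A1,Mu2,Ld0,B1 rp0 wp1
slot 6 (BR): ISSUE — free A1,Mu2,Ld0,B0 rp0 wp1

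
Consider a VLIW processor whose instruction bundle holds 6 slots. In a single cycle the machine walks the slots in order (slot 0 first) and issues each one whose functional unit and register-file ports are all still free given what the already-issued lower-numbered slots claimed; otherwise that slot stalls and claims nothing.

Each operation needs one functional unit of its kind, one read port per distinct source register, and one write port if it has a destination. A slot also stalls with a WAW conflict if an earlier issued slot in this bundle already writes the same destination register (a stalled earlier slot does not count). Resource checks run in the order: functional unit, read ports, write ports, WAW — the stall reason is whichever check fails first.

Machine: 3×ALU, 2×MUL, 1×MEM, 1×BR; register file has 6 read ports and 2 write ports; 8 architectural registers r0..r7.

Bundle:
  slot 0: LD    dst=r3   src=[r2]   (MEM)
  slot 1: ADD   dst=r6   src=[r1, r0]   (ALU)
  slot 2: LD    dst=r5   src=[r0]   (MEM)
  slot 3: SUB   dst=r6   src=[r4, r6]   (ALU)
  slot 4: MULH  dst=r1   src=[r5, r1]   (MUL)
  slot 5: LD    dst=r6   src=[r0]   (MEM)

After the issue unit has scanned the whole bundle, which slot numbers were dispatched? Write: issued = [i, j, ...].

issued = [0, 1]

  0. MEM→r3 ⇒ go  {3A/2Mu/0Ld/1B | 5r 1w}
  1. ALU→r6 ⇒ go  {2A/2Mu/0Ld/1B | 3r 0w}
  2. MEM→r5 ⇒ no(FU)  {2A/2Mu/0Ld/1B | 3r 0w}
  3. ALU→r6 ⇒ no(WR_PORT)  {2A/2Mu/0Ld/1B | 3r 0w}
  4. MUL→r1 ⇒ no(WR_PORT)  {2A/2Mu/0Ld/1B | 3r 0w}
  5. MEM→r6 ⇒ no(FU)  {2A/2Mu/0Ld/1B | 3r 0w}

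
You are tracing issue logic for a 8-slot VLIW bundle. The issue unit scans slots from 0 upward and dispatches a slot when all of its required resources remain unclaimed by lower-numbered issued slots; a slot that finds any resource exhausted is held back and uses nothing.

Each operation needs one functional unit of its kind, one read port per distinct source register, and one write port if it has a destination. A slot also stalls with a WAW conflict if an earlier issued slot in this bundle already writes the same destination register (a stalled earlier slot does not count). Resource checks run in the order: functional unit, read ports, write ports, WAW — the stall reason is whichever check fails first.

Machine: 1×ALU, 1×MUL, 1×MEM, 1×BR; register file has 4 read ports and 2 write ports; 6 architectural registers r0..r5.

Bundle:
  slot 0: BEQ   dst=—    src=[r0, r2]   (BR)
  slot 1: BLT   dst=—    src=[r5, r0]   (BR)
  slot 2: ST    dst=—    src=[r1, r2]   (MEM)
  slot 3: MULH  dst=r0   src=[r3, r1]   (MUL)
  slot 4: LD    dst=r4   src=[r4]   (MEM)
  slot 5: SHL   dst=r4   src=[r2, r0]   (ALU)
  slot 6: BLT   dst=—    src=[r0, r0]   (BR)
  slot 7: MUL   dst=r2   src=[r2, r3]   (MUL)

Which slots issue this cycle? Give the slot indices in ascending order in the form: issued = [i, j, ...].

(0) want 1×BR +2rd +0wr — yes → AL1|MU1|ME1|BR0|rd2|wr2
(1) want 1×BR +2rd +0wr — FU → AL1|MU1|ME1|BR0|rd2|wr2
(2) want 1×MEM +2rd +0wr — yes → AL1|MU1|ME0|BR0|rd0|wr2
(3) want 1×MUL +2rd +1wr — RD_PORT → AL1|MU1|ME0|BR0|rd0|wr2
(4) want 1×MEM +1rd +1wr — FU → AL1|MU1|ME0|BR0|rd0|wr2
(5) want 1×ALU +2rd +1wr — RD_PORT → AL1|MU1|ME0|BR0|rd0|wr2
(6) want 1×BR +1rd +0wr — FU → AL1|MU1|ME0|BR0|rd0|wr2
(7) want 1×MUL +2rd +1wr — RD_PORT → AL1|MU1|ME0|BR0|rd0|wr2

issued = [0, 2]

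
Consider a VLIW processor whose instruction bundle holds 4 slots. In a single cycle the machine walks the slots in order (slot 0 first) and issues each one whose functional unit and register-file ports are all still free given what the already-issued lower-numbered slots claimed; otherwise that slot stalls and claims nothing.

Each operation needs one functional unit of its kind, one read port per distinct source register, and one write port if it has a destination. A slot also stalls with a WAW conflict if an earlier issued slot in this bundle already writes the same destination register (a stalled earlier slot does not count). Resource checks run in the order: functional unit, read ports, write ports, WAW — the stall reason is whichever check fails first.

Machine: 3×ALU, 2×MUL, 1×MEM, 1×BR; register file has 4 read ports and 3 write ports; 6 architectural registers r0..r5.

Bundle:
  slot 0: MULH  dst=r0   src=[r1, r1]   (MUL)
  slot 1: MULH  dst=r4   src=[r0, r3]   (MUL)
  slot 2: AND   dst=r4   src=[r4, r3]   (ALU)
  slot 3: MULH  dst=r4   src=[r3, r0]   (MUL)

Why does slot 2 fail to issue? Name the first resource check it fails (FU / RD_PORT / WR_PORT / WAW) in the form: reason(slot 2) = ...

reason(slot 2) = RD_PORT

  0. MUL→r0 ⇒ go  {3A/1Mu/1Ld/1B | 3r 2w}
  1. MUL→r4 ⇒ go  {3A/0Mu/1Ld/1B | 1r 1w}
  2. ALU→r4 ⇒ no(RD_PORT)  {3A/0Mu/1Ld/1B | 1r 1w}
  3. MUL→r4 ⇒ no(FU)  {3A/0Mu/1Ld/1B | 1r 1w}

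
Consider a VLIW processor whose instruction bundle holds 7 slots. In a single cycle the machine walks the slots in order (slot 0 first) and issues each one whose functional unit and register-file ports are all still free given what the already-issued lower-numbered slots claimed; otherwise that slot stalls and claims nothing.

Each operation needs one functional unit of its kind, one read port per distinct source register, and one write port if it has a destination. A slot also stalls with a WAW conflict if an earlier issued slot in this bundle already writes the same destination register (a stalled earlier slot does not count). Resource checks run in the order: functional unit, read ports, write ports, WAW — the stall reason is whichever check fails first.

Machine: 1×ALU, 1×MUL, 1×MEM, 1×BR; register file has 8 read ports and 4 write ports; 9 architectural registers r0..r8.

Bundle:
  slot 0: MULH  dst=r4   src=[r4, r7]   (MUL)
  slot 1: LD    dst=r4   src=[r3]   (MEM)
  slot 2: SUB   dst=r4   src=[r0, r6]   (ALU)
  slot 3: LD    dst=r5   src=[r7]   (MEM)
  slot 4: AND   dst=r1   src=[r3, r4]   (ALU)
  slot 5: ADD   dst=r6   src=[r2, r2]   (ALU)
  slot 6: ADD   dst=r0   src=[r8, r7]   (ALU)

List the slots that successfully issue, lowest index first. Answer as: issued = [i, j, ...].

issued = [0, 3, 4]

(0) want 1×MUL +2rd +1wr — yes → AL1|MU0|ME1|BR1|rd6|wr3
(1) want 1×MEM +1rd +1wr — WAW → AL1|MU0|ME1|BR1|rd6|wr3
(2) want 1×ALU +2rd +1wr — WAW → AL1|MU0|ME1|BR1|rd6|wr3
(3) want 1×MEM +1rd +1wr — yes → AL1|MU0|ME0|BR1|rd5|wr2
(4) want 1×ALU +2rd +1wr — yes → AL0|MU0|ME0|BR1|rd3|wr1
(5) want 1×ALU +1rd +1wr — FU → AL0|MU0|ME0|BR1|rd3|wr1
(6) want 1×ALU +2rd +1wr — FU → AL0|MU0|ME0|BR1|rd3|wr1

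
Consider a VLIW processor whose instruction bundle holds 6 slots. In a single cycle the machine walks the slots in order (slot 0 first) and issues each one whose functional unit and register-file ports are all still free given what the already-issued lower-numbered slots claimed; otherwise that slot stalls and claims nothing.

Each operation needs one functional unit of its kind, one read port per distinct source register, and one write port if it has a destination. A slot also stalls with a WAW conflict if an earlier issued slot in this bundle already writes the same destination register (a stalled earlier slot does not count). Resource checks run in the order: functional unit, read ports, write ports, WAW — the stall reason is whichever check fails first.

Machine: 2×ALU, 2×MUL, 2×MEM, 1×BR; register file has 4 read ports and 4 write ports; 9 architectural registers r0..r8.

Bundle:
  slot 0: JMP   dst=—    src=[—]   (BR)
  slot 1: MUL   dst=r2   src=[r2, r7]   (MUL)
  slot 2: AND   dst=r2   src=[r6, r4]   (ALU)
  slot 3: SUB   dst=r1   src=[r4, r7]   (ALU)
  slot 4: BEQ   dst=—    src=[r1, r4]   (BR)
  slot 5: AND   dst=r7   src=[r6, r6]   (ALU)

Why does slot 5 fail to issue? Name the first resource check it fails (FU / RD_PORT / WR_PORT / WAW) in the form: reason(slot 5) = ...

(0) want 1×BR +0rd +0wr — yes → AL2|MU2|ME2|BR0|rd4|wr4
(1) want 1×MUL +2rd +1wr — yes → AL2|MU1|ME2|BR0|rd2|wr3
(2) want 1×ALU +2rd +1wr — WAW → AL2|MU1|ME2|BR0|rd2|wr3
(3) want 1×ALU +2rd +1wr — yes → AL1|MU1|ME2|BR0|rd0|wr2
(4) want 1×BR +2rd +0wr — FU → AL1|MU1|ME2|BR0|rd0|wr2
(5) want 1×ALU +1rd +1wr — RD_PORT → AL1|MU1|ME2|BR0|rd0|wr2

reason(slot 5) = RD_PORT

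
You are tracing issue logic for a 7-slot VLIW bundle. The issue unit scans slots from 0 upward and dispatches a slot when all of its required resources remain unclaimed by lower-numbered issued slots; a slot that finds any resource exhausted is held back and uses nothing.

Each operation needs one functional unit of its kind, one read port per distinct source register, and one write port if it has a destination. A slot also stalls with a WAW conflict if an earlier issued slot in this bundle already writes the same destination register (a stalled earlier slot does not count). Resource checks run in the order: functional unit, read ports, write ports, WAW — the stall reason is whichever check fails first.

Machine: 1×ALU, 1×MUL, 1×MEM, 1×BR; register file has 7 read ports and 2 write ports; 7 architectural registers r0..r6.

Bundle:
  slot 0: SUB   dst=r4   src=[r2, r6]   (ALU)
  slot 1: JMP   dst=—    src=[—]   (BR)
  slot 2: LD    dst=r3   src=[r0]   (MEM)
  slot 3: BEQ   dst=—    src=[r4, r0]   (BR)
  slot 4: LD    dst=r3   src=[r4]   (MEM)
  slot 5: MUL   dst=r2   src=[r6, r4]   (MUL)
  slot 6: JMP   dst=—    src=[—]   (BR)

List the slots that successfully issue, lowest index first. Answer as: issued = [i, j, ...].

(0) want 1×ALU +2rd +1wr — yes → AL0|MU1|ME1|BR1|rd5|wr1
(1) want 1×BR +0rd +0wr — yes → AL0|MU1|ME1|BR0|rd5|wr1
(2) want 1×MEM +1rd +1wr — yes → AL0|MU1|ME0|BR0|rd4|wr0
(3) want 1×BR +2rd +0wr — FU → AL0|MU1|ME0|BR0|rd4|wr0
(4) want 1×MEM +1rd +1wr — FU → AL0|MU1|ME0|BR0|rd4|wr0
(5) want 1×MUL +2rd +1wr — WR_PORT → AL0|MU1|ME0|BR0|rd4|wr0
(6) want 1×BR +0rd +0wr — FU → AL0|MU1|ME0|BR0|rd4|wr0

issued = [0, 1, 2]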